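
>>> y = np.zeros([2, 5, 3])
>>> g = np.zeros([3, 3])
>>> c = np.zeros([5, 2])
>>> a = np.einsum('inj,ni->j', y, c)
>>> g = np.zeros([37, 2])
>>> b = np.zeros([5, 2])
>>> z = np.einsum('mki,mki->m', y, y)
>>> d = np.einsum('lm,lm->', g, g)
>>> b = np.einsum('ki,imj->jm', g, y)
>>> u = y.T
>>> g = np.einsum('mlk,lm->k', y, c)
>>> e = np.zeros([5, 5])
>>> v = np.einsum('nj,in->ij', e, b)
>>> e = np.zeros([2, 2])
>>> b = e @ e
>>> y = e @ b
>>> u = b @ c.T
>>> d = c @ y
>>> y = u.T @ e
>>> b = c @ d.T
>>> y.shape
(5, 2)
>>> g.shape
(3,)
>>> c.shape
(5, 2)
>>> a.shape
(3,)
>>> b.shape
(5, 5)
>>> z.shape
(2,)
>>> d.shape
(5, 2)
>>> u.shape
(2, 5)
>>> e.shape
(2, 2)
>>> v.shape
(3, 5)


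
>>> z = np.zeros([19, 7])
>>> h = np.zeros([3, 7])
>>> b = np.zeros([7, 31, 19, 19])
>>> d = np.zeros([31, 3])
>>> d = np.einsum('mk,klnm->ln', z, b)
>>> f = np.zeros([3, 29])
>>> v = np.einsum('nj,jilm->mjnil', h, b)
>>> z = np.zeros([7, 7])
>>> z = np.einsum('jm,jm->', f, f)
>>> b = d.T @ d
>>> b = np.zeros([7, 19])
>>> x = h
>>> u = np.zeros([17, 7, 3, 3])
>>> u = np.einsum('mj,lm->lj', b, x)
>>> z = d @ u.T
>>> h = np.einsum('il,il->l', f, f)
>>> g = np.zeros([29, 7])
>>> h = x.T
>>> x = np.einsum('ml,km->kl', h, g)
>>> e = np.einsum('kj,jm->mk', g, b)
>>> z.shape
(31, 3)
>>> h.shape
(7, 3)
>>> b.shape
(7, 19)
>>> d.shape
(31, 19)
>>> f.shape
(3, 29)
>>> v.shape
(19, 7, 3, 31, 19)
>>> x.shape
(29, 3)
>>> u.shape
(3, 19)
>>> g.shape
(29, 7)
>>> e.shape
(19, 29)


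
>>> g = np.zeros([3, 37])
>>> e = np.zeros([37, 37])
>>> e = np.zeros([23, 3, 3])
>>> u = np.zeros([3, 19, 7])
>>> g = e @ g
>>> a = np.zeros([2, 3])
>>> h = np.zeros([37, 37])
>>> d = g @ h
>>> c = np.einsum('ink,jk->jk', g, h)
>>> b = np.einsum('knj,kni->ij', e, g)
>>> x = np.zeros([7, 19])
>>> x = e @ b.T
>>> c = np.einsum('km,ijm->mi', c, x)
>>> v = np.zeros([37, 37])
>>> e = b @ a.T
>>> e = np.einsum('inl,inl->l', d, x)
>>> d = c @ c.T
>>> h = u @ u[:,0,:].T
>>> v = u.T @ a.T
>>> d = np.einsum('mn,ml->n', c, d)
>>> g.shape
(23, 3, 37)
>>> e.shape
(37,)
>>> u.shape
(3, 19, 7)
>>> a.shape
(2, 3)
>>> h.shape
(3, 19, 3)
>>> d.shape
(23,)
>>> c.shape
(37, 23)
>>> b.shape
(37, 3)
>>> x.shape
(23, 3, 37)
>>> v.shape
(7, 19, 2)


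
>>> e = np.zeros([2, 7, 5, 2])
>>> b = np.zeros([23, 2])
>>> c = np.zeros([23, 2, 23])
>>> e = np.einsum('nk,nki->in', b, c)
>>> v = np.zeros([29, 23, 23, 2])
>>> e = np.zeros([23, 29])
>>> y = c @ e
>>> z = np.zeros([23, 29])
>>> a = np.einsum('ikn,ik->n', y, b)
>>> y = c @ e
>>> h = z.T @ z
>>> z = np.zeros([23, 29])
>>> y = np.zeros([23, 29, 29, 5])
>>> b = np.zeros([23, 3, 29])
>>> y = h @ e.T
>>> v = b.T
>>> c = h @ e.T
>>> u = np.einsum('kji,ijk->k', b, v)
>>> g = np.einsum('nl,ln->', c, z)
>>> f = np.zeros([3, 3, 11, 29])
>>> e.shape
(23, 29)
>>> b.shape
(23, 3, 29)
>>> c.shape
(29, 23)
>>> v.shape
(29, 3, 23)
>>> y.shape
(29, 23)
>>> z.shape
(23, 29)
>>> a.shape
(29,)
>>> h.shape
(29, 29)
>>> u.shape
(23,)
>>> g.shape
()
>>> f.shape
(3, 3, 11, 29)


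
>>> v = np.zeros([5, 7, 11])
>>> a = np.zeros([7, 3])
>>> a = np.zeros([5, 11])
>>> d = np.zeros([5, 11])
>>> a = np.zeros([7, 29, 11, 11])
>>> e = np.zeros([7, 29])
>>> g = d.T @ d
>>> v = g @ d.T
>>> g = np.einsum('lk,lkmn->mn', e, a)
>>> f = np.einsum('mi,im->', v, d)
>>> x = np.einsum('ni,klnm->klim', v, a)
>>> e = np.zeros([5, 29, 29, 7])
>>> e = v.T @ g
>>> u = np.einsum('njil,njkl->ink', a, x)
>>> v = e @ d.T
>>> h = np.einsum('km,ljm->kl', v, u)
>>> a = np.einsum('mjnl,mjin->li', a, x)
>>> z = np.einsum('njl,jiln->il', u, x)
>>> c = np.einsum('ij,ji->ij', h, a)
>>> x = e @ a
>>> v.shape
(5, 5)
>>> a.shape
(11, 5)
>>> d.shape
(5, 11)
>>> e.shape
(5, 11)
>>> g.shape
(11, 11)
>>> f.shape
()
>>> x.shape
(5, 5)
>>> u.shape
(11, 7, 5)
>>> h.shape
(5, 11)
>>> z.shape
(29, 5)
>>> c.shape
(5, 11)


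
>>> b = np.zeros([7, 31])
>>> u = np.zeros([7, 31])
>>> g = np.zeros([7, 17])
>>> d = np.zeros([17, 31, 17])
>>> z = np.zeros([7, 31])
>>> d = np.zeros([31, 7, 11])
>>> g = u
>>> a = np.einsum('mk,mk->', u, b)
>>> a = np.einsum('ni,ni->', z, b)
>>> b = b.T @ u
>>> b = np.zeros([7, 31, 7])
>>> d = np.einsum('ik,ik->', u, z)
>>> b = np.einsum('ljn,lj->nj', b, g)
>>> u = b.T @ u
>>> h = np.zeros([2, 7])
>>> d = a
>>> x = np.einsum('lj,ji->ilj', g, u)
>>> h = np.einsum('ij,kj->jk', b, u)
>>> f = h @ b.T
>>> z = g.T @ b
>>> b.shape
(7, 31)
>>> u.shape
(31, 31)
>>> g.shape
(7, 31)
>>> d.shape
()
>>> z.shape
(31, 31)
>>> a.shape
()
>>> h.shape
(31, 31)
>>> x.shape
(31, 7, 31)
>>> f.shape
(31, 7)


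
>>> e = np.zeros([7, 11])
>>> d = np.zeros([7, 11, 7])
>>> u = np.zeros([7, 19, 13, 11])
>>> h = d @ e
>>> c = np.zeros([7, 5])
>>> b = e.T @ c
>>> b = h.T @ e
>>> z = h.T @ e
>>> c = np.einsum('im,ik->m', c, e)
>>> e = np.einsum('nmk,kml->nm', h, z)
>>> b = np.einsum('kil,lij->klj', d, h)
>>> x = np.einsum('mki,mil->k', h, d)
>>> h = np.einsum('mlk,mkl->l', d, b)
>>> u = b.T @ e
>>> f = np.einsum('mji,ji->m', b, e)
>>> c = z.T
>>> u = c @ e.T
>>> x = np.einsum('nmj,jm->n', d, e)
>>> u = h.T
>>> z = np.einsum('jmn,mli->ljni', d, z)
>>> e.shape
(7, 11)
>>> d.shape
(7, 11, 7)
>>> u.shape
(11,)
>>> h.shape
(11,)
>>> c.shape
(11, 11, 11)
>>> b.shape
(7, 7, 11)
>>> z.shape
(11, 7, 7, 11)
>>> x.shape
(7,)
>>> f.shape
(7,)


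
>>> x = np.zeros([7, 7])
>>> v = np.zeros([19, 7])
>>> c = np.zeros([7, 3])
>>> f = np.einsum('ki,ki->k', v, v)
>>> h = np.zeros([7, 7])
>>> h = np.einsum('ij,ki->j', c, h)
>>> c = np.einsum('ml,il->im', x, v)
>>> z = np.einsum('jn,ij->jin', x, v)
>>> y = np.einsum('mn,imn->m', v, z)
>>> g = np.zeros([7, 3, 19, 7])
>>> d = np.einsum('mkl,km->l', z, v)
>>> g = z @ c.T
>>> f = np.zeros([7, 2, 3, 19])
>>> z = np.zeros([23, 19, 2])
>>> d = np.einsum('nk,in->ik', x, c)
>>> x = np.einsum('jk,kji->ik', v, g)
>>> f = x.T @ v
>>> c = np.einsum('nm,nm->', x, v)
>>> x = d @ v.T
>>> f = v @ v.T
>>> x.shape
(19, 19)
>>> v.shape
(19, 7)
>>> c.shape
()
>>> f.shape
(19, 19)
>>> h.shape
(3,)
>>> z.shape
(23, 19, 2)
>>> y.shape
(19,)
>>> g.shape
(7, 19, 19)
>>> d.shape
(19, 7)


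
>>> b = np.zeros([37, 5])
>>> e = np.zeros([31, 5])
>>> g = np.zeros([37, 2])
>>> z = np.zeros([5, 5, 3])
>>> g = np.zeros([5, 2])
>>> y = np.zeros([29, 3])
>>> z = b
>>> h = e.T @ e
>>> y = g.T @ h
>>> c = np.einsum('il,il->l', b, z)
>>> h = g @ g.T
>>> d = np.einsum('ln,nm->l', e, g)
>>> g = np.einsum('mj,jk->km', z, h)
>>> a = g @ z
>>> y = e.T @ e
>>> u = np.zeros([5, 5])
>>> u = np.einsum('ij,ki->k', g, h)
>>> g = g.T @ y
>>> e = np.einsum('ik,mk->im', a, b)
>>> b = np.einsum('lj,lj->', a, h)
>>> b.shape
()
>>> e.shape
(5, 37)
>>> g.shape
(37, 5)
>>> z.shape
(37, 5)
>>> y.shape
(5, 5)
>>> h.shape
(5, 5)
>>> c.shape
(5,)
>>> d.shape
(31,)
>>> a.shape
(5, 5)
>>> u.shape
(5,)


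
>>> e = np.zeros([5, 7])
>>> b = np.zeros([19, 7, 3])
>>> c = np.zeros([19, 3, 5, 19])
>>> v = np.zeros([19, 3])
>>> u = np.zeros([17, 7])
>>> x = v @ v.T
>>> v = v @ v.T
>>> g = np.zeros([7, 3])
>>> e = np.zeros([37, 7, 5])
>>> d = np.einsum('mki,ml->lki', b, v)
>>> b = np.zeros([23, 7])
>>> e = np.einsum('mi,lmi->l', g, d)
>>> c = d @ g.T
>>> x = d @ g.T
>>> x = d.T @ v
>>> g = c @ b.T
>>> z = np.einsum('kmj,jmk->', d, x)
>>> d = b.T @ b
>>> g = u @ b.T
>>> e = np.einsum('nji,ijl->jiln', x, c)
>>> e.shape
(7, 19, 7, 3)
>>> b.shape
(23, 7)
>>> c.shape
(19, 7, 7)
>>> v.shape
(19, 19)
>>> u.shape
(17, 7)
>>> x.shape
(3, 7, 19)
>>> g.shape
(17, 23)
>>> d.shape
(7, 7)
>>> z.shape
()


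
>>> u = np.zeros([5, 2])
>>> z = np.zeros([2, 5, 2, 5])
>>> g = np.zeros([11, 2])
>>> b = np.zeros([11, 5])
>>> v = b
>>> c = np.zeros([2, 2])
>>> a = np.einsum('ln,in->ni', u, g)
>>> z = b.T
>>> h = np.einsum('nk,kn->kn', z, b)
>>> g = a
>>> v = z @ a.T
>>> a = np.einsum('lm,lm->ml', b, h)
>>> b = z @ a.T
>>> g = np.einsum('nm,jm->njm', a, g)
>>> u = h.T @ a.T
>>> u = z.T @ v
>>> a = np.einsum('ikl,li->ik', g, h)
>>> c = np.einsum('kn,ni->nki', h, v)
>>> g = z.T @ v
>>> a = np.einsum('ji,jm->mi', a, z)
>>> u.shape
(11, 2)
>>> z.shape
(5, 11)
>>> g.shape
(11, 2)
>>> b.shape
(5, 5)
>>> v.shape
(5, 2)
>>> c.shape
(5, 11, 2)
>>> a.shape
(11, 2)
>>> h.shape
(11, 5)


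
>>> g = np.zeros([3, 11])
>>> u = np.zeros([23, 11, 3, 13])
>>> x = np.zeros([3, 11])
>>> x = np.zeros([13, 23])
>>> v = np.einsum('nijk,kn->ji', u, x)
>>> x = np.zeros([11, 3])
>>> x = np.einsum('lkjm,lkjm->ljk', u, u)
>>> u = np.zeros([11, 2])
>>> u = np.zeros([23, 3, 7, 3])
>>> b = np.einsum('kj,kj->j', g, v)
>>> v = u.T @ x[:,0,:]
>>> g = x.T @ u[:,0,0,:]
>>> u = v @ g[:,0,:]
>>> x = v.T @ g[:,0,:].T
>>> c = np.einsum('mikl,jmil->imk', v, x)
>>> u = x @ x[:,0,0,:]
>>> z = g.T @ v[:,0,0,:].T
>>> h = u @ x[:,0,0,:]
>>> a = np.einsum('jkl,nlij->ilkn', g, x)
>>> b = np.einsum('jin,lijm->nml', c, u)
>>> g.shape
(11, 3, 3)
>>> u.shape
(11, 3, 7, 11)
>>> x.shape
(11, 3, 7, 11)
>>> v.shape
(3, 7, 3, 11)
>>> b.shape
(3, 11, 11)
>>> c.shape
(7, 3, 3)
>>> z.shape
(3, 3, 3)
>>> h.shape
(11, 3, 7, 11)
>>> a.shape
(7, 3, 3, 11)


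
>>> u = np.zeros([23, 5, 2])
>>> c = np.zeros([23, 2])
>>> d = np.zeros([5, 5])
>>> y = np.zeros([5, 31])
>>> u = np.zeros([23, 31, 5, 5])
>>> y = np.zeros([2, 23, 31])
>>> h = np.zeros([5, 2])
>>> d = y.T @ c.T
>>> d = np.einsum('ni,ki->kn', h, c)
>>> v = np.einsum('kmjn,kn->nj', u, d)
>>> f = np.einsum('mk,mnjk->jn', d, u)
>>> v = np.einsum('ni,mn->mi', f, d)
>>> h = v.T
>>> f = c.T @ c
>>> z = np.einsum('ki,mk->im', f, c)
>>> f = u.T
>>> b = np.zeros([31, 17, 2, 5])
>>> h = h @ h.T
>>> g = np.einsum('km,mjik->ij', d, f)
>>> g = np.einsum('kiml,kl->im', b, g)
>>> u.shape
(23, 31, 5, 5)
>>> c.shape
(23, 2)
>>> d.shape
(23, 5)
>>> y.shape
(2, 23, 31)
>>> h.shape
(31, 31)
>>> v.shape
(23, 31)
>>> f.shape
(5, 5, 31, 23)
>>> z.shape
(2, 23)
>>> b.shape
(31, 17, 2, 5)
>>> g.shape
(17, 2)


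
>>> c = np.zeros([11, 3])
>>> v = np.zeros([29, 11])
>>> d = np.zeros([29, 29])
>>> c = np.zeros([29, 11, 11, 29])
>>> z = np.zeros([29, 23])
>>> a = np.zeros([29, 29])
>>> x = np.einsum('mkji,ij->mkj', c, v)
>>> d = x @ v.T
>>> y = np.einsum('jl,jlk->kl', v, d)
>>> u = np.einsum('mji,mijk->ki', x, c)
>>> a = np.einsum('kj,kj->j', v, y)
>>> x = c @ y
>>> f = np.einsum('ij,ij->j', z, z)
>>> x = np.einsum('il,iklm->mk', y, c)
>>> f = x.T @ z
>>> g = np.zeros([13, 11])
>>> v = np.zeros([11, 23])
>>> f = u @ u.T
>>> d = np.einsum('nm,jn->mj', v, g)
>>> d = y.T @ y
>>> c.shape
(29, 11, 11, 29)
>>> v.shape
(11, 23)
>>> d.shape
(11, 11)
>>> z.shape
(29, 23)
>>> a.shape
(11,)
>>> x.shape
(29, 11)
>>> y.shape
(29, 11)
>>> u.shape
(29, 11)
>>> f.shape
(29, 29)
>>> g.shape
(13, 11)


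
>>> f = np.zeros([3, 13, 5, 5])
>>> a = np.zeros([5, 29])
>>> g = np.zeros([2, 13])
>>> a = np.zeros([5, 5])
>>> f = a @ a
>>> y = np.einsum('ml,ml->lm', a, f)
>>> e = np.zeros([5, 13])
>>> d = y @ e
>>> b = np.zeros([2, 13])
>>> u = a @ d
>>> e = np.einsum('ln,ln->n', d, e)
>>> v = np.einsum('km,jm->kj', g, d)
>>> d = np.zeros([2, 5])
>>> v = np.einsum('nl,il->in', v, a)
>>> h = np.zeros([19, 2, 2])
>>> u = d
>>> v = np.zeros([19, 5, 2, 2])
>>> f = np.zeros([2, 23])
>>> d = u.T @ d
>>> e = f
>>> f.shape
(2, 23)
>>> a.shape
(5, 5)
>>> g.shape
(2, 13)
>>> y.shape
(5, 5)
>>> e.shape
(2, 23)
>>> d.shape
(5, 5)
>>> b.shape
(2, 13)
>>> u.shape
(2, 5)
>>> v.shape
(19, 5, 2, 2)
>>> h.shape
(19, 2, 2)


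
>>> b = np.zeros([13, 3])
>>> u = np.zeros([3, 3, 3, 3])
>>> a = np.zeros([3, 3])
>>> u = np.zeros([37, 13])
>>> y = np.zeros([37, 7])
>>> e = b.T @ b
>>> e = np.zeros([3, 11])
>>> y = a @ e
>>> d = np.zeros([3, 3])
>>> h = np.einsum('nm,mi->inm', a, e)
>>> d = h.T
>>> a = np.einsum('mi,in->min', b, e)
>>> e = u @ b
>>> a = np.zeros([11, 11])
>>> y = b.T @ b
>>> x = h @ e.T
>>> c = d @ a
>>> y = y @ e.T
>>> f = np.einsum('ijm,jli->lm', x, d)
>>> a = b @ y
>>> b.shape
(13, 3)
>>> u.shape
(37, 13)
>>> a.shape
(13, 37)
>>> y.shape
(3, 37)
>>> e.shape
(37, 3)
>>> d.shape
(3, 3, 11)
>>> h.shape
(11, 3, 3)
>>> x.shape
(11, 3, 37)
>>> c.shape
(3, 3, 11)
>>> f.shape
(3, 37)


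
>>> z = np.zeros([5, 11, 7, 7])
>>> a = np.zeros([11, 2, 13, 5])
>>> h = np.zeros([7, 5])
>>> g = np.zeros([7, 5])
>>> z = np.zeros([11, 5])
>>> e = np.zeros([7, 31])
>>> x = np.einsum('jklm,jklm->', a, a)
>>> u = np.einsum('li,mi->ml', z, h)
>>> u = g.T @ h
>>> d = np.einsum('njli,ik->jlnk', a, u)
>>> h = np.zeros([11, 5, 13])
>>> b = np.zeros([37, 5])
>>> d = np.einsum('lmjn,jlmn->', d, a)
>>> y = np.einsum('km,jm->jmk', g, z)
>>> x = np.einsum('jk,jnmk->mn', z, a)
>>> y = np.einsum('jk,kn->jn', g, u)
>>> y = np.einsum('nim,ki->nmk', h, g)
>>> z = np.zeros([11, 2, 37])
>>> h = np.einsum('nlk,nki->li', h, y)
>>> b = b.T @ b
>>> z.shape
(11, 2, 37)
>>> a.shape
(11, 2, 13, 5)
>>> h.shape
(5, 7)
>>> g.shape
(7, 5)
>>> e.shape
(7, 31)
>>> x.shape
(13, 2)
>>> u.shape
(5, 5)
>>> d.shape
()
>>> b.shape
(5, 5)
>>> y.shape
(11, 13, 7)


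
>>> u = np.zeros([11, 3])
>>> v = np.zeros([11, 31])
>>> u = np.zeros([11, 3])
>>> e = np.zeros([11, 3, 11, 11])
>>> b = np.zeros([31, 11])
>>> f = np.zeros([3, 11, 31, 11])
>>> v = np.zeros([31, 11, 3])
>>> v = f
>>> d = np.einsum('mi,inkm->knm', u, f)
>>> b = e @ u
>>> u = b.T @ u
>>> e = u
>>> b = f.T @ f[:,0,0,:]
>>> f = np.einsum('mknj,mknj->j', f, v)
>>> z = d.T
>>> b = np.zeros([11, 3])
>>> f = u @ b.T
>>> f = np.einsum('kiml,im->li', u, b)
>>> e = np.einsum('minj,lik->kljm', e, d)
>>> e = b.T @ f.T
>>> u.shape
(3, 11, 3, 3)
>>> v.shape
(3, 11, 31, 11)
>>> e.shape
(3, 3)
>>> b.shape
(11, 3)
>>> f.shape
(3, 11)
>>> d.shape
(31, 11, 11)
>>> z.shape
(11, 11, 31)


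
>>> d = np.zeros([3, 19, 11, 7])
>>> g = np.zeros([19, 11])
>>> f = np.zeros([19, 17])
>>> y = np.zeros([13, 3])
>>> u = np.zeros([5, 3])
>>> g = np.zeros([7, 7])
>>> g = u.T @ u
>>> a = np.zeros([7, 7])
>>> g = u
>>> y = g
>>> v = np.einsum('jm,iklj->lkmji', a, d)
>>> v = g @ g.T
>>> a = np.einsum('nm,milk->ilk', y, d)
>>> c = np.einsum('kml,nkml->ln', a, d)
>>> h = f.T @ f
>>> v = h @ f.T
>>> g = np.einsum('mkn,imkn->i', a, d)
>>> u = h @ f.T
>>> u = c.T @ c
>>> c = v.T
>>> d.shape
(3, 19, 11, 7)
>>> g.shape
(3,)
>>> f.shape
(19, 17)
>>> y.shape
(5, 3)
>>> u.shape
(3, 3)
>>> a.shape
(19, 11, 7)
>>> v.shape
(17, 19)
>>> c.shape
(19, 17)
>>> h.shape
(17, 17)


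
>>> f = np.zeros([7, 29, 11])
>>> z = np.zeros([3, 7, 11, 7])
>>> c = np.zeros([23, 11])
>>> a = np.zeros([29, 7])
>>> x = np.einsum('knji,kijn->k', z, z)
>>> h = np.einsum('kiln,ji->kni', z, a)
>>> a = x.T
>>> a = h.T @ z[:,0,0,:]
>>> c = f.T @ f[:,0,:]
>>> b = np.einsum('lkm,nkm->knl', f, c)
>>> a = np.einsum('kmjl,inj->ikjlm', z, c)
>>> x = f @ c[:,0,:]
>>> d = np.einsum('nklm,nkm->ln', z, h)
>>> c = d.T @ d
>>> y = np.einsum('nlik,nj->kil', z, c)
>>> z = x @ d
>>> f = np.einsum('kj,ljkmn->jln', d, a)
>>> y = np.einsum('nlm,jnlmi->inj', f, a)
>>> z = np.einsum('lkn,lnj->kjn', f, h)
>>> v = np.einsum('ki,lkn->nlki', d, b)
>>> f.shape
(3, 11, 7)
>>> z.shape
(11, 7, 7)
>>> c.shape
(3, 3)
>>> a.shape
(11, 3, 11, 7, 7)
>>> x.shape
(7, 29, 11)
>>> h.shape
(3, 7, 7)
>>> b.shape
(29, 11, 7)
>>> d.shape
(11, 3)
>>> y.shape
(7, 3, 11)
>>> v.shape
(7, 29, 11, 3)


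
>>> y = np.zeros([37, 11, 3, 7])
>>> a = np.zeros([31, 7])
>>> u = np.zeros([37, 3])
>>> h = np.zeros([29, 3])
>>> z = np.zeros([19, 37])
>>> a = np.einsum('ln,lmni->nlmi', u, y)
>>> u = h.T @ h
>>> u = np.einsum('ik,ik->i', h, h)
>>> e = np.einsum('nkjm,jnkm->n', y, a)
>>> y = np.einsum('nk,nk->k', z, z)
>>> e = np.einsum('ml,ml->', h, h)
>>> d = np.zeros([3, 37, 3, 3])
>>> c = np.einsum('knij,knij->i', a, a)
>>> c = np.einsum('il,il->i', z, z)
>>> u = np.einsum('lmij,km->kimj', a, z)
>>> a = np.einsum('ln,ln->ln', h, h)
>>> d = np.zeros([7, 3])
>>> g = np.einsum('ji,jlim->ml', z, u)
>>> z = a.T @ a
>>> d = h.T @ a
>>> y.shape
(37,)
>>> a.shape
(29, 3)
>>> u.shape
(19, 11, 37, 7)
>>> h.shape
(29, 3)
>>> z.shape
(3, 3)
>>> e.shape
()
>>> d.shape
(3, 3)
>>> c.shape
(19,)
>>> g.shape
(7, 11)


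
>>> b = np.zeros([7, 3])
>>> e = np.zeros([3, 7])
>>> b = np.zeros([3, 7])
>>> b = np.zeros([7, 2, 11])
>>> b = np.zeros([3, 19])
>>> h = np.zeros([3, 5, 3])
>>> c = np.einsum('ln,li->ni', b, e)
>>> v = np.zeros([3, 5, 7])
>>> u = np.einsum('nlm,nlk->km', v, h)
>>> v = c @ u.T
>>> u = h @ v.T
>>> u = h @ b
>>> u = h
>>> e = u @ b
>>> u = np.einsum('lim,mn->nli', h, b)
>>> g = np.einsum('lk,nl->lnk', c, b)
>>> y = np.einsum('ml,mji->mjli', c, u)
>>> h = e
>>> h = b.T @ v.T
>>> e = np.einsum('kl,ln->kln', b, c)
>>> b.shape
(3, 19)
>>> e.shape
(3, 19, 7)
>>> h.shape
(19, 19)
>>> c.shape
(19, 7)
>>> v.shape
(19, 3)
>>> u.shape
(19, 3, 5)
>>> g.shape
(19, 3, 7)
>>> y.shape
(19, 3, 7, 5)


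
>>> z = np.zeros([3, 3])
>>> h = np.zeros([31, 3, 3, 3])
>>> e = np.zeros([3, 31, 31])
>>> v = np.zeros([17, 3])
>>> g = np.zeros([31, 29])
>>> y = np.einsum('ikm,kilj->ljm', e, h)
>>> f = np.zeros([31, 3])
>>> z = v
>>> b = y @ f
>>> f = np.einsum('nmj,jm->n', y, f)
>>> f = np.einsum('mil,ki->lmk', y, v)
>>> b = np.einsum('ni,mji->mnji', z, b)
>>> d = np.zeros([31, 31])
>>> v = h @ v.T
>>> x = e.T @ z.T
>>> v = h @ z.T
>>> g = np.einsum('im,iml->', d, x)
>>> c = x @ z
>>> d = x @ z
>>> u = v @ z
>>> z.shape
(17, 3)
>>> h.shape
(31, 3, 3, 3)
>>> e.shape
(3, 31, 31)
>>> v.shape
(31, 3, 3, 17)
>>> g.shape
()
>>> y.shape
(3, 3, 31)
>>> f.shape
(31, 3, 17)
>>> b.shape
(3, 17, 3, 3)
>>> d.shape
(31, 31, 3)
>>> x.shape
(31, 31, 17)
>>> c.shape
(31, 31, 3)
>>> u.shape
(31, 3, 3, 3)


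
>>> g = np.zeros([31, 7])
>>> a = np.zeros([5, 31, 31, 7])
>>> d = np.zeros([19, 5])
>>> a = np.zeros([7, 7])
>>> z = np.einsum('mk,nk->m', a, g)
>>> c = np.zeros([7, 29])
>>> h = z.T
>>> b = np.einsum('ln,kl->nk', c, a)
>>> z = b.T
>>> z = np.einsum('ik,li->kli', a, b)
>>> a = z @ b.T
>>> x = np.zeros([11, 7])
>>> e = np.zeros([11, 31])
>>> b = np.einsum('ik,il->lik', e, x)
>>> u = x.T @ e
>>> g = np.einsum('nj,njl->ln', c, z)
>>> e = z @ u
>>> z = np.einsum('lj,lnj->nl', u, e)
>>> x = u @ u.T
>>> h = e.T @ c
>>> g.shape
(7, 7)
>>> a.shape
(7, 29, 29)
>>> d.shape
(19, 5)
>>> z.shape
(29, 7)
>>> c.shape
(7, 29)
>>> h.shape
(31, 29, 29)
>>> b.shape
(7, 11, 31)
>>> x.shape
(7, 7)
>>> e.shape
(7, 29, 31)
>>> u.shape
(7, 31)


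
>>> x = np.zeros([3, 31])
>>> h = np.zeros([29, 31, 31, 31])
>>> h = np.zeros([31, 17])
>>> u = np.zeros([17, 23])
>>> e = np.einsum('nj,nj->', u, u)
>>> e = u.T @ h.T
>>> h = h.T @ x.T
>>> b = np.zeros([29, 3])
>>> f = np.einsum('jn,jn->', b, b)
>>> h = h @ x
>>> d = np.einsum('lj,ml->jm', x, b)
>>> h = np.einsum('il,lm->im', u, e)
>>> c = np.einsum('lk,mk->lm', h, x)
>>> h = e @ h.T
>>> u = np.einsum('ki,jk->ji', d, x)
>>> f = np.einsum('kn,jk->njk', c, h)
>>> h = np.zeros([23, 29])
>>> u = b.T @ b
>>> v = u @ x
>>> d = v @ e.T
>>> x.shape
(3, 31)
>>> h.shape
(23, 29)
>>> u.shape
(3, 3)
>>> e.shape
(23, 31)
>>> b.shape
(29, 3)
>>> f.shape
(3, 23, 17)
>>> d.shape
(3, 23)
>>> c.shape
(17, 3)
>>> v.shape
(3, 31)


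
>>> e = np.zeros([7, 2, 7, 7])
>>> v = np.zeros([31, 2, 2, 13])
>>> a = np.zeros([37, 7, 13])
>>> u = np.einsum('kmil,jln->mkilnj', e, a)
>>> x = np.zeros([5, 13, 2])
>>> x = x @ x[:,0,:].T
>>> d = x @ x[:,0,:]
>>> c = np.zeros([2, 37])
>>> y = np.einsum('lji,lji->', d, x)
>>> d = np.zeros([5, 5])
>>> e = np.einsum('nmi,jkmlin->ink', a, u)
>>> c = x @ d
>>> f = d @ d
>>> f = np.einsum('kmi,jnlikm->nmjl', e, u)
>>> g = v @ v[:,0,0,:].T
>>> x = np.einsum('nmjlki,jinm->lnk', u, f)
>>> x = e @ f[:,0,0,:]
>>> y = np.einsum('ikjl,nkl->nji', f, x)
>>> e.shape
(13, 37, 7)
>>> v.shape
(31, 2, 2, 13)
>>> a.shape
(37, 7, 13)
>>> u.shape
(2, 7, 7, 7, 13, 37)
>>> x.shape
(13, 37, 7)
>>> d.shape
(5, 5)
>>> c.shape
(5, 13, 5)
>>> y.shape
(13, 2, 7)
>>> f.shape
(7, 37, 2, 7)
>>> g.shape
(31, 2, 2, 31)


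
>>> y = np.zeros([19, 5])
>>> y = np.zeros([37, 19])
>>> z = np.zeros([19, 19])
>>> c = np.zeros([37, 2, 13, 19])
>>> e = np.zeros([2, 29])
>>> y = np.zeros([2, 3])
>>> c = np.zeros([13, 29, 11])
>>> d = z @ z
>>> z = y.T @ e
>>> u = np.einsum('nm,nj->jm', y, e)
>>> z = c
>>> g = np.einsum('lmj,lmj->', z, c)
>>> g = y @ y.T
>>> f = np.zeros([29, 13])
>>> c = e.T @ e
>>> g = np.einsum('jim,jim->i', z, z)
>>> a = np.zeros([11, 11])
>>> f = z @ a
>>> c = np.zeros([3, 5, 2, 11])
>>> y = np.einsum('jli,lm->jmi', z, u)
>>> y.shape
(13, 3, 11)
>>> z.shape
(13, 29, 11)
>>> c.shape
(3, 5, 2, 11)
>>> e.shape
(2, 29)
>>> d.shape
(19, 19)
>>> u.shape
(29, 3)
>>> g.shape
(29,)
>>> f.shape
(13, 29, 11)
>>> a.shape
(11, 11)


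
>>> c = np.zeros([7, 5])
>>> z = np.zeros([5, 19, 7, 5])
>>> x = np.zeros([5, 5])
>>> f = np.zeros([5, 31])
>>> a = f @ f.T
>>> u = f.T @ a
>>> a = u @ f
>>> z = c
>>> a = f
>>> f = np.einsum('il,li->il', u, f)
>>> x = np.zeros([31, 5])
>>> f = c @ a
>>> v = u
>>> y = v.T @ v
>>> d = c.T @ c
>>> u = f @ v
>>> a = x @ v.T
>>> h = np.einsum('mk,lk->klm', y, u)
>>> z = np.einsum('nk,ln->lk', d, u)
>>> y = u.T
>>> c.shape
(7, 5)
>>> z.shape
(7, 5)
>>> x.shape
(31, 5)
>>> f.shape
(7, 31)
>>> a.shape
(31, 31)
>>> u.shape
(7, 5)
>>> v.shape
(31, 5)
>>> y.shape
(5, 7)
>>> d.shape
(5, 5)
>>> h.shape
(5, 7, 5)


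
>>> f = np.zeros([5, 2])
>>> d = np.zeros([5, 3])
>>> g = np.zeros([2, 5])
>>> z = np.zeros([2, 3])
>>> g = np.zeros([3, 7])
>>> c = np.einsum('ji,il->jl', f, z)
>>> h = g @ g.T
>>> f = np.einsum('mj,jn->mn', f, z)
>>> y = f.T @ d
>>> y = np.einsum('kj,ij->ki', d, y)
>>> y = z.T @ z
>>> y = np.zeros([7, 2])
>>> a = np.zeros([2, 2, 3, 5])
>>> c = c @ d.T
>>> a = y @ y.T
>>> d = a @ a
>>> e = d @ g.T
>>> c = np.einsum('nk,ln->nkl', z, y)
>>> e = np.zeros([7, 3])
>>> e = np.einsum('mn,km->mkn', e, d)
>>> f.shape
(5, 3)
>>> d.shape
(7, 7)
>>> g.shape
(3, 7)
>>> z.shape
(2, 3)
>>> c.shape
(2, 3, 7)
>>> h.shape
(3, 3)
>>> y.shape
(7, 2)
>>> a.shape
(7, 7)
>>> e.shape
(7, 7, 3)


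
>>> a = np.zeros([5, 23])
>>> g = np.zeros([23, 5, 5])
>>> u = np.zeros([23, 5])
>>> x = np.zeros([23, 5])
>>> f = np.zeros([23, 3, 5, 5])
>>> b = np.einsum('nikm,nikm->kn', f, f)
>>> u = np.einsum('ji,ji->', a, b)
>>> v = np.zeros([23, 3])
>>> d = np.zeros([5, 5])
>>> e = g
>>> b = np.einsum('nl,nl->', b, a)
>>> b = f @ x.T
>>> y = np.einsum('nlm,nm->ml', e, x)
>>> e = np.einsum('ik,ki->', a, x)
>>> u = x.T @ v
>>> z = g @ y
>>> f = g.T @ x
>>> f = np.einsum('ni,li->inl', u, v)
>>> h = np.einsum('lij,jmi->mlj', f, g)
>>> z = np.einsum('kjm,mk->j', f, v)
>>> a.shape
(5, 23)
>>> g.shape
(23, 5, 5)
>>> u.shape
(5, 3)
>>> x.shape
(23, 5)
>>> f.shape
(3, 5, 23)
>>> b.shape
(23, 3, 5, 23)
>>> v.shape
(23, 3)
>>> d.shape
(5, 5)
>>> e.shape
()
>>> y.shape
(5, 5)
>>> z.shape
(5,)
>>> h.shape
(5, 3, 23)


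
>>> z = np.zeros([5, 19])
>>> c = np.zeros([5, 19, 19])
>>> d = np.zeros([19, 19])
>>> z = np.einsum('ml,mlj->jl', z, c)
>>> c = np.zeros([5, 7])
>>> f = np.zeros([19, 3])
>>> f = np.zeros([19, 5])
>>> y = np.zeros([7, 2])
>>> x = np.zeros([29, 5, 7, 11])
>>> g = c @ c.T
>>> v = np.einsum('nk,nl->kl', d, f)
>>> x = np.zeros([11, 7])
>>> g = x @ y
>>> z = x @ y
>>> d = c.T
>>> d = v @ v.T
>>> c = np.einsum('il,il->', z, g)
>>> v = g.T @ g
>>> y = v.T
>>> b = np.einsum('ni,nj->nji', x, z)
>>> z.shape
(11, 2)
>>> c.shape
()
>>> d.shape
(19, 19)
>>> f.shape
(19, 5)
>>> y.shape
(2, 2)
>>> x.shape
(11, 7)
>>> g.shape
(11, 2)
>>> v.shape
(2, 2)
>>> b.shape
(11, 2, 7)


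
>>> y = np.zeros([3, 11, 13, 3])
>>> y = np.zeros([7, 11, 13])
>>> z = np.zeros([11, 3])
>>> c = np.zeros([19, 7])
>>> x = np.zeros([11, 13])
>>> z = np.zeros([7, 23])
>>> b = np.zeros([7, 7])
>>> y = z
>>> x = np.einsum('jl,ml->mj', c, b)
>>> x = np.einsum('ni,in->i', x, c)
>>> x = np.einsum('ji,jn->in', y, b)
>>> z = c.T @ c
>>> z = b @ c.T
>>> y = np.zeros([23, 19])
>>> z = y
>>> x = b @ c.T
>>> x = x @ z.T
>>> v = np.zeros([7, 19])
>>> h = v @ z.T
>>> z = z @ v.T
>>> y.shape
(23, 19)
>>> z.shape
(23, 7)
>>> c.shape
(19, 7)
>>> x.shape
(7, 23)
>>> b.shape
(7, 7)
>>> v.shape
(7, 19)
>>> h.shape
(7, 23)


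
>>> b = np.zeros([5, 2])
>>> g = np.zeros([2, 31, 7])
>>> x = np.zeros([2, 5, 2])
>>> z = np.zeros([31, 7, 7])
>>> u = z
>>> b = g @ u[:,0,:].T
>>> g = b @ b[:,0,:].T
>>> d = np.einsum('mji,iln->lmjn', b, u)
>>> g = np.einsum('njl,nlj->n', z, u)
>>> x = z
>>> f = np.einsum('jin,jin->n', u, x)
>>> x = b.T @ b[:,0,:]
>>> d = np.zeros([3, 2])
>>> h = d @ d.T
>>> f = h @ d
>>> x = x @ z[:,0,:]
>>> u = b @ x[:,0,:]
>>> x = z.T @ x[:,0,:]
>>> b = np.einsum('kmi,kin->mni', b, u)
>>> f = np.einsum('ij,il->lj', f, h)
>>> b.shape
(31, 7, 31)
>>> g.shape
(31,)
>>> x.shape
(7, 7, 7)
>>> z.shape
(31, 7, 7)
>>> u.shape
(2, 31, 7)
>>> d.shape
(3, 2)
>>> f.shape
(3, 2)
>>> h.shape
(3, 3)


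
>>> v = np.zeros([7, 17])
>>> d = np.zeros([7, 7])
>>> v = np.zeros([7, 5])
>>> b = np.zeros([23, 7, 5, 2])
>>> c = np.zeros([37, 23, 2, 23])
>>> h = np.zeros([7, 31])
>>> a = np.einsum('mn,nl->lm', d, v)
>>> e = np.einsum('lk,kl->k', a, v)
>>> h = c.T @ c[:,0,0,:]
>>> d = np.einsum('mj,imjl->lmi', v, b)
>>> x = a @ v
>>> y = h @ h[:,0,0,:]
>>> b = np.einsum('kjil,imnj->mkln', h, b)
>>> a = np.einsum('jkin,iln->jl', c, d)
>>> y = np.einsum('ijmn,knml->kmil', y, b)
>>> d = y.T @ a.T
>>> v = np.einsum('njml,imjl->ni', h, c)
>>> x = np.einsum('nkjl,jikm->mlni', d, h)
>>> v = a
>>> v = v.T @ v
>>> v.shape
(7, 7)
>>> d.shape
(5, 23, 23, 37)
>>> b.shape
(7, 23, 23, 5)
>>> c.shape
(37, 23, 2, 23)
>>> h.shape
(23, 2, 23, 23)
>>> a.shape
(37, 7)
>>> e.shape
(7,)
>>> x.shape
(23, 37, 5, 2)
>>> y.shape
(7, 23, 23, 5)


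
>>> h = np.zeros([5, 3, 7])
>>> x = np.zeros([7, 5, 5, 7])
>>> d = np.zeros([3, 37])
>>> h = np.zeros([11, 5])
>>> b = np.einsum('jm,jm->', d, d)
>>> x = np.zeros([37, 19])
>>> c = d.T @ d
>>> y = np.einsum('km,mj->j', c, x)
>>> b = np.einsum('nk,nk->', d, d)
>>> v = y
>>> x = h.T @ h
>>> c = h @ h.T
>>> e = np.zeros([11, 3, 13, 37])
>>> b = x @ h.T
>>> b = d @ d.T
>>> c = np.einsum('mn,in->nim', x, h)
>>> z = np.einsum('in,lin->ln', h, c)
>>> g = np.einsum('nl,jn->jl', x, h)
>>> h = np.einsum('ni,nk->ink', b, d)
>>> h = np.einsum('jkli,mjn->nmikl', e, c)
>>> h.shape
(5, 5, 37, 3, 13)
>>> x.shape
(5, 5)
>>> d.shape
(3, 37)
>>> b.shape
(3, 3)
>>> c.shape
(5, 11, 5)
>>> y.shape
(19,)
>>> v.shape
(19,)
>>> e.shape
(11, 3, 13, 37)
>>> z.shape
(5, 5)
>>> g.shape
(11, 5)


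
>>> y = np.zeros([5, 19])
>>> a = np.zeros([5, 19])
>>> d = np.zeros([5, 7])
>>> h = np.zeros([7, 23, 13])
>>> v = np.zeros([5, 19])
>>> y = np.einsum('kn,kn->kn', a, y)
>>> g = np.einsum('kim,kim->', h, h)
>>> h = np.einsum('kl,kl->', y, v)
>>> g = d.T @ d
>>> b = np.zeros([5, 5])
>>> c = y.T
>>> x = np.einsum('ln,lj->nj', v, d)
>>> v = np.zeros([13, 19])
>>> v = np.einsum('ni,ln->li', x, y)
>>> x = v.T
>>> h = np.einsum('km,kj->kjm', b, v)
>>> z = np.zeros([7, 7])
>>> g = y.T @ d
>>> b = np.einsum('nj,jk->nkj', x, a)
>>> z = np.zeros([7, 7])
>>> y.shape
(5, 19)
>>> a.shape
(5, 19)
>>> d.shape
(5, 7)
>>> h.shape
(5, 7, 5)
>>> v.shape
(5, 7)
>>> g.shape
(19, 7)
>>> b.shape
(7, 19, 5)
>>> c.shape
(19, 5)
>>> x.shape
(7, 5)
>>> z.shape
(7, 7)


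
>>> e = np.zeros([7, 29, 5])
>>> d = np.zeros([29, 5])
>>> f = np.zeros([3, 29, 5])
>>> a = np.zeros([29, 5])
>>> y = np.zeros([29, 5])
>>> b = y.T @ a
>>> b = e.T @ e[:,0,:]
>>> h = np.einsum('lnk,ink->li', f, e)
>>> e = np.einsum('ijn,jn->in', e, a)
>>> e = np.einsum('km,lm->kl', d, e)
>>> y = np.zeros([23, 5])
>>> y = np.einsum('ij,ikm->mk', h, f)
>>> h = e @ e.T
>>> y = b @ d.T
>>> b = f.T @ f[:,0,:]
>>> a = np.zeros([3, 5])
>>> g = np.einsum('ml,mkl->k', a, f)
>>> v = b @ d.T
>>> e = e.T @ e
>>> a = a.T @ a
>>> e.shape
(7, 7)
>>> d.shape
(29, 5)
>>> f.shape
(3, 29, 5)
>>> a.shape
(5, 5)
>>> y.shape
(5, 29, 29)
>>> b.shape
(5, 29, 5)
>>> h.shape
(29, 29)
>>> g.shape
(29,)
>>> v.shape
(5, 29, 29)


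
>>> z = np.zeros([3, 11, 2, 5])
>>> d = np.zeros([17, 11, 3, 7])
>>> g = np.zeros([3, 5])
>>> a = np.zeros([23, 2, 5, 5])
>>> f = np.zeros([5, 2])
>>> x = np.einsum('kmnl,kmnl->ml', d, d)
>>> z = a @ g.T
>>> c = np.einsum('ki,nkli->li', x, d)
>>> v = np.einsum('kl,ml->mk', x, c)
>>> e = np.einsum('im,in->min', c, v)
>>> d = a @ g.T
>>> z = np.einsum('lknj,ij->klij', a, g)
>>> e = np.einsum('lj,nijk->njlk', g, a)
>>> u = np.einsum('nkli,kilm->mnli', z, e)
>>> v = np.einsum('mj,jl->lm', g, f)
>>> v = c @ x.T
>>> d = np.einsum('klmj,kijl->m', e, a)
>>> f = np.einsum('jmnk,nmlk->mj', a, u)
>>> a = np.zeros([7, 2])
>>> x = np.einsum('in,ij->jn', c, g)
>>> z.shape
(2, 23, 3, 5)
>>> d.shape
(3,)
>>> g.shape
(3, 5)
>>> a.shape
(7, 2)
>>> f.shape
(2, 23)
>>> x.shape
(5, 7)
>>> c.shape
(3, 7)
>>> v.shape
(3, 11)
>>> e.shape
(23, 5, 3, 5)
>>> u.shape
(5, 2, 3, 5)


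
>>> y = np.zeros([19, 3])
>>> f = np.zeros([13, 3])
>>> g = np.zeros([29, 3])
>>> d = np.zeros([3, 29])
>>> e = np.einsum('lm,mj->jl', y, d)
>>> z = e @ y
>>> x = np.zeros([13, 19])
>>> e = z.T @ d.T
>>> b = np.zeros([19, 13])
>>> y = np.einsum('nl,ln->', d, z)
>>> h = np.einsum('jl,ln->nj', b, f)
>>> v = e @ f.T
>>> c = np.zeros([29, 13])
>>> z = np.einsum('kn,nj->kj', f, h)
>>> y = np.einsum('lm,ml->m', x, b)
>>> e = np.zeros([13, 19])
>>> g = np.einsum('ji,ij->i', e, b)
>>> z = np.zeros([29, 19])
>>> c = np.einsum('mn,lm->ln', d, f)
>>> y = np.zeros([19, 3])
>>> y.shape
(19, 3)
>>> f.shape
(13, 3)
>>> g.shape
(19,)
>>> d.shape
(3, 29)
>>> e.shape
(13, 19)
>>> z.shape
(29, 19)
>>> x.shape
(13, 19)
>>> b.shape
(19, 13)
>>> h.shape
(3, 19)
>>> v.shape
(3, 13)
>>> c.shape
(13, 29)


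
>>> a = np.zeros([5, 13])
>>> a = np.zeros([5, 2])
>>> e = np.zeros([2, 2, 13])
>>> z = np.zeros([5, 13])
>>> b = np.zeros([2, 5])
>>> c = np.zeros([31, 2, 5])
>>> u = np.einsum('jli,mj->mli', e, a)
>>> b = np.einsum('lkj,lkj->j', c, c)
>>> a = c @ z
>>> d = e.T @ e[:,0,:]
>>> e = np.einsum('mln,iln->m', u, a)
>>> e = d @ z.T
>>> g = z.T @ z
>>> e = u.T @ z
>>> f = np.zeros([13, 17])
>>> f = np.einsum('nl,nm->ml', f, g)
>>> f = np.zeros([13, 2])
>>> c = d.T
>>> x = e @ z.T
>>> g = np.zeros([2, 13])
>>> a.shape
(31, 2, 13)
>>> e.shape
(13, 2, 13)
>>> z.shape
(5, 13)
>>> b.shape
(5,)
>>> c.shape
(13, 2, 13)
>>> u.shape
(5, 2, 13)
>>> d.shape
(13, 2, 13)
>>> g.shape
(2, 13)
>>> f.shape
(13, 2)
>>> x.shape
(13, 2, 5)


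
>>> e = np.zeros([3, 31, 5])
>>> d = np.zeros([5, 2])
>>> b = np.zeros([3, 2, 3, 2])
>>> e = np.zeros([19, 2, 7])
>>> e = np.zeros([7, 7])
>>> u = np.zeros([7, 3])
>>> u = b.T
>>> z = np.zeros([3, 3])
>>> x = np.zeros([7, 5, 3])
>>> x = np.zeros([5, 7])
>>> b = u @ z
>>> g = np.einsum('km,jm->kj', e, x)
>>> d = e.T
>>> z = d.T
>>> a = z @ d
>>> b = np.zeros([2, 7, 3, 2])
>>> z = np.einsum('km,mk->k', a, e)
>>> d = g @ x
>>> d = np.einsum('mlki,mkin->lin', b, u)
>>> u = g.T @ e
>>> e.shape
(7, 7)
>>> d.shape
(7, 2, 3)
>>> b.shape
(2, 7, 3, 2)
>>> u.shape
(5, 7)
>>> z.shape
(7,)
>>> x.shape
(5, 7)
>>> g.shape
(7, 5)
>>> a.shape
(7, 7)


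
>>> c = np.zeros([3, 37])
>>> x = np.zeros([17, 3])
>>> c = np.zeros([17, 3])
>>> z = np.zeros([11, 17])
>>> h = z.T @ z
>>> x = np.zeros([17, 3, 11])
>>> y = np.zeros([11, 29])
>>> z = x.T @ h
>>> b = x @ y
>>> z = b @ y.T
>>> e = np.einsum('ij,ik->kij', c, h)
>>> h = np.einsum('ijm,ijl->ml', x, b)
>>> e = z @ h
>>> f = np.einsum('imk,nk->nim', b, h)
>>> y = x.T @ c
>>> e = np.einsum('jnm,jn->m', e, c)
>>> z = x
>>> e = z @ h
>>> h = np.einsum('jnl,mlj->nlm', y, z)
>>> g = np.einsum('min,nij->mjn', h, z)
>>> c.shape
(17, 3)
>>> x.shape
(17, 3, 11)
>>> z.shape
(17, 3, 11)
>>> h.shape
(3, 3, 17)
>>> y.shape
(11, 3, 3)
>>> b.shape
(17, 3, 29)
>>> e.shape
(17, 3, 29)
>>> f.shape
(11, 17, 3)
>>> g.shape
(3, 11, 17)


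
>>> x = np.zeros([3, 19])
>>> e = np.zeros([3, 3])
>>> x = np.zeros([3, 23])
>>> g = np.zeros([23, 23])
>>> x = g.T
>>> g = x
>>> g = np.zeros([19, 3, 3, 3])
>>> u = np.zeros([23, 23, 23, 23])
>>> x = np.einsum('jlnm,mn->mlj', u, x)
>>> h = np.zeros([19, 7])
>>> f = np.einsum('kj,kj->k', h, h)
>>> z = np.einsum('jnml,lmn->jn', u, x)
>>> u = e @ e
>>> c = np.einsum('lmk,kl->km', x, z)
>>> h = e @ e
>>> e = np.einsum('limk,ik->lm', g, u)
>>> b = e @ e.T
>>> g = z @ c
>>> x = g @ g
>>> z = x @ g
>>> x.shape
(23, 23)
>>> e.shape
(19, 3)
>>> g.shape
(23, 23)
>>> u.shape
(3, 3)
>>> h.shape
(3, 3)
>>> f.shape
(19,)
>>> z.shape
(23, 23)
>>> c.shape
(23, 23)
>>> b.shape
(19, 19)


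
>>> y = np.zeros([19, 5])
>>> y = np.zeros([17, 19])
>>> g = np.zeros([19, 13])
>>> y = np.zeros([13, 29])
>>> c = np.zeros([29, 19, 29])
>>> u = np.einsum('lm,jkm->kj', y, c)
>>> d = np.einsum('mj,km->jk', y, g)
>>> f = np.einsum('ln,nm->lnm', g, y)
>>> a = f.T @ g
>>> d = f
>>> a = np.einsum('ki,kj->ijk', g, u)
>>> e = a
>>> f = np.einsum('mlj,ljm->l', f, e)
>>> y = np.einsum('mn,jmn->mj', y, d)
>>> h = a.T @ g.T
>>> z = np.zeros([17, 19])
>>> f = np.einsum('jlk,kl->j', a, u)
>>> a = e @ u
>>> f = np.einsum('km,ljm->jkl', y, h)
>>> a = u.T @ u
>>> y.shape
(13, 19)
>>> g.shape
(19, 13)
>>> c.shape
(29, 19, 29)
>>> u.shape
(19, 29)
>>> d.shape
(19, 13, 29)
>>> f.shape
(29, 13, 19)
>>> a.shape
(29, 29)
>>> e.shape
(13, 29, 19)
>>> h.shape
(19, 29, 19)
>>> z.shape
(17, 19)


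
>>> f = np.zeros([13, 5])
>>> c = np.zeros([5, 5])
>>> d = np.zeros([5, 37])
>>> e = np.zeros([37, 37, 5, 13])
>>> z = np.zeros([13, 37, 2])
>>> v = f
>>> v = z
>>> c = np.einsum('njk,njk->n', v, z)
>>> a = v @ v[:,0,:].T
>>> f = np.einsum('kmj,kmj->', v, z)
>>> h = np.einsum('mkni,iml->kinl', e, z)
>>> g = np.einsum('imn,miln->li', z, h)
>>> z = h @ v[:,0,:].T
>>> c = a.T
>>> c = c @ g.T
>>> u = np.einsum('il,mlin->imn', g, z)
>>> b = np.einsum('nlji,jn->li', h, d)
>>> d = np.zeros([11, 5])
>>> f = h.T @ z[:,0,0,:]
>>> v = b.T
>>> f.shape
(2, 5, 13, 13)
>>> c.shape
(13, 37, 5)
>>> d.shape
(11, 5)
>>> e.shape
(37, 37, 5, 13)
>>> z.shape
(37, 13, 5, 13)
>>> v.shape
(2, 13)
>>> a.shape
(13, 37, 13)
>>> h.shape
(37, 13, 5, 2)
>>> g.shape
(5, 13)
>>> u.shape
(5, 37, 13)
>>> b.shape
(13, 2)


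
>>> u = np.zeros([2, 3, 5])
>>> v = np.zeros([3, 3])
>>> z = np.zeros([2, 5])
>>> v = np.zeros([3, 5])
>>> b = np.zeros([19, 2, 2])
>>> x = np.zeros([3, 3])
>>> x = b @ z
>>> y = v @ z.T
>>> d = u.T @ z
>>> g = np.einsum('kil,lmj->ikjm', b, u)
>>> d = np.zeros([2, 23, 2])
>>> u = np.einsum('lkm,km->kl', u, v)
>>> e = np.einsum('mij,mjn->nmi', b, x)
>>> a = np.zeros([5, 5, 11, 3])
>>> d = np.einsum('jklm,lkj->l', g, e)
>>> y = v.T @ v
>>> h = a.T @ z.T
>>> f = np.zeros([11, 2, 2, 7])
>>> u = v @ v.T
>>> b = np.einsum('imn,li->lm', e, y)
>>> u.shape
(3, 3)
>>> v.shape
(3, 5)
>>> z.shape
(2, 5)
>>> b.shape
(5, 19)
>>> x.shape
(19, 2, 5)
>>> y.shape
(5, 5)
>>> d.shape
(5,)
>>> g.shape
(2, 19, 5, 3)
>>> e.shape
(5, 19, 2)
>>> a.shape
(5, 5, 11, 3)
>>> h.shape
(3, 11, 5, 2)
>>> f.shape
(11, 2, 2, 7)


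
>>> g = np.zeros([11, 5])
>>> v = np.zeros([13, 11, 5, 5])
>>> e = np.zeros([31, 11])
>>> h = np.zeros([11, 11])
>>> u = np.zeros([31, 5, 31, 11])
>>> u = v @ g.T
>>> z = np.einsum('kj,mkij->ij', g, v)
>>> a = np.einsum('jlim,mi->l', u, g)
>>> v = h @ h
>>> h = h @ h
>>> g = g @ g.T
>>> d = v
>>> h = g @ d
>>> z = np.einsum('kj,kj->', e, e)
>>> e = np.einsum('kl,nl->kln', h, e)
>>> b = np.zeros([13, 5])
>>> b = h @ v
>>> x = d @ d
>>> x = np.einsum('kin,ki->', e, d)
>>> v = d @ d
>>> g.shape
(11, 11)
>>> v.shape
(11, 11)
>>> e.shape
(11, 11, 31)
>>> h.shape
(11, 11)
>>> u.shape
(13, 11, 5, 11)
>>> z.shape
()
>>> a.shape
(11,)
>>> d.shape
(11, 11)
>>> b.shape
(11, 11)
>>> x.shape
()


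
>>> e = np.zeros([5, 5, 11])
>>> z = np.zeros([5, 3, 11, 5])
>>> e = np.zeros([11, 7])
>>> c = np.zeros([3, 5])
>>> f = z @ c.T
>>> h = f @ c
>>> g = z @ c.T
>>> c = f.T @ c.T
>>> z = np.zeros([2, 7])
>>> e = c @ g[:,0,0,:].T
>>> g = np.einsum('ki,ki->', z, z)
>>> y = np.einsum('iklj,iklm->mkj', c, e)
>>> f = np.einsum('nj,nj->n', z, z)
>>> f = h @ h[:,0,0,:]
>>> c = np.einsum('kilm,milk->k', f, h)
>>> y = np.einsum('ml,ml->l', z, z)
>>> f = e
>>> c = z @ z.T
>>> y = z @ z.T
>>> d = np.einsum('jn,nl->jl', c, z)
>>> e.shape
(3, 11, 3, 5)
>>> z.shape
(2, 7)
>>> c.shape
(2, 2)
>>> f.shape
(3, 11, 3, 5)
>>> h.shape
(5, 3, 11, 5)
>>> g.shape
()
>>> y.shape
(2, 2)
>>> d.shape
(2, 7)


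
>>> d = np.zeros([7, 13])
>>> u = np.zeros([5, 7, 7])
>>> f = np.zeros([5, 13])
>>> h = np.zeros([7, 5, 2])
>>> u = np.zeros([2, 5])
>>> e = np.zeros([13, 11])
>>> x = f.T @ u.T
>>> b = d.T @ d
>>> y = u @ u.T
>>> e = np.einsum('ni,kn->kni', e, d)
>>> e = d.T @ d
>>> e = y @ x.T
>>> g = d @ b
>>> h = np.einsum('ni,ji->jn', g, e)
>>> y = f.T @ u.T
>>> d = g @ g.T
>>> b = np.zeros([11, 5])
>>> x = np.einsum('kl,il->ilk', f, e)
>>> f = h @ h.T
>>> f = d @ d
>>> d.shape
(7, 7)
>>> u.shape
(2, 5)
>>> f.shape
(7, 7)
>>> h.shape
(2, 7)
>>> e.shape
(2, 13)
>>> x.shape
(2, 13, 5)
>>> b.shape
(11, 5)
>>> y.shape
(13, 2)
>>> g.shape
(7, 13)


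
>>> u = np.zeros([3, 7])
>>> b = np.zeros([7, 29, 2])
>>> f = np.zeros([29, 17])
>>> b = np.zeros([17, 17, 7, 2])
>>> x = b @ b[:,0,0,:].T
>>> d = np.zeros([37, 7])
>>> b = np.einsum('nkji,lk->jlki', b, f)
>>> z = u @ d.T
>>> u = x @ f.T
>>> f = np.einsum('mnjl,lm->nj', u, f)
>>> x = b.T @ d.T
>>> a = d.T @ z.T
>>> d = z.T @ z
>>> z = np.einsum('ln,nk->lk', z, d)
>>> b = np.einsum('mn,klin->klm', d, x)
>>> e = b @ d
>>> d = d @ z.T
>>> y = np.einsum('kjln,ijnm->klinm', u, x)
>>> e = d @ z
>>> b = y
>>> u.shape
(17, 17, 7, 29)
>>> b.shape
(17, 7, 2, 29, 37)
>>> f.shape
(17, 7)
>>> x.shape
(2, 17, 29, 37)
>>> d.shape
(37, 3)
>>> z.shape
(3, 37)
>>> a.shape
(7, 3)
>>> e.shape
(37, 37)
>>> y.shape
(17, 7, 2, 29, 37)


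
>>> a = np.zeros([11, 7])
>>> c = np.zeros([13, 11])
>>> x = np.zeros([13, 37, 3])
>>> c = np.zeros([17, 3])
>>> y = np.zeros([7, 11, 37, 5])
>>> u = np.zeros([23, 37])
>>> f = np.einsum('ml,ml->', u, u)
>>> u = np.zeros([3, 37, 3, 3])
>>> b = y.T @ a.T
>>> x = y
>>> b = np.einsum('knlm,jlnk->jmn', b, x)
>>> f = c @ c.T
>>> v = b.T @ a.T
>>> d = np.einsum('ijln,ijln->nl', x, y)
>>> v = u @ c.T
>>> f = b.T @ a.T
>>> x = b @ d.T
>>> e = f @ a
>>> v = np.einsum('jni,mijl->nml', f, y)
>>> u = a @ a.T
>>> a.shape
(11, 7)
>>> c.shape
(17, 3)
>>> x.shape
(7, 11, 5)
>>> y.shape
(7, 11, 37, 5)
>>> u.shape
(11, 11)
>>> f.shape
(37, 11, 11)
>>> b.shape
(7, 11, 37)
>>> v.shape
(11, 7, 5)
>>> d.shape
(5, 37)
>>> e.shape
(37, 11, 7)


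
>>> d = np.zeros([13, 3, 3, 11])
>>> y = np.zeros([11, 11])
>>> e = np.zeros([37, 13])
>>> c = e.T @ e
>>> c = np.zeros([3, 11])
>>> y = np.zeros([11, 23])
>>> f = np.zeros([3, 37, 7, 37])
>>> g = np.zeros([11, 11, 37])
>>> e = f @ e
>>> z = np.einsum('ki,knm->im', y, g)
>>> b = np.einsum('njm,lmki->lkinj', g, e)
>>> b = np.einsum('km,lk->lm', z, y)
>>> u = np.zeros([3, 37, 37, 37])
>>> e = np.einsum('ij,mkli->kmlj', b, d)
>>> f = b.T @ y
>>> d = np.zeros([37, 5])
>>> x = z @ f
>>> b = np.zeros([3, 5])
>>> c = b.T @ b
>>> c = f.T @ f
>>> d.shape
(37, 5)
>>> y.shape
(11, 23)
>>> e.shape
(3, 13, 3, 37)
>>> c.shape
(23, 23)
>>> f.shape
(37, 23)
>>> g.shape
(11, 11, 37)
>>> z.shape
(23, 37)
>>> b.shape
(3, 5)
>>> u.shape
(3, 37, 37, 37)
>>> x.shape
(23, 23)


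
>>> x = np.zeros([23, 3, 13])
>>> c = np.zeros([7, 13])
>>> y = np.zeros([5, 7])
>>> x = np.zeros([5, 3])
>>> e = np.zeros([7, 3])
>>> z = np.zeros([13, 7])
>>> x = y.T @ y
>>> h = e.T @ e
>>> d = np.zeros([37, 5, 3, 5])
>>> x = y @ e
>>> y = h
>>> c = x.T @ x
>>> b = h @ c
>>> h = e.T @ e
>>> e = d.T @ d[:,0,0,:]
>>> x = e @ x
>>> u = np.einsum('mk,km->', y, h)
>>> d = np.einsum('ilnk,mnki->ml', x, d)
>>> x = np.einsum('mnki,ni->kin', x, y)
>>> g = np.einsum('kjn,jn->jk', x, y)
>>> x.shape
(5, 3, 3)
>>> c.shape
(3, 3)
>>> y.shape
(3, 3)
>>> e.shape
(5, 3, 5, 5)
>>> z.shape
(13, 7)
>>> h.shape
(3, 3)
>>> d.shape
(37, 3)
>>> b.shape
(3, 3)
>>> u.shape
()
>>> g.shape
(3, 5)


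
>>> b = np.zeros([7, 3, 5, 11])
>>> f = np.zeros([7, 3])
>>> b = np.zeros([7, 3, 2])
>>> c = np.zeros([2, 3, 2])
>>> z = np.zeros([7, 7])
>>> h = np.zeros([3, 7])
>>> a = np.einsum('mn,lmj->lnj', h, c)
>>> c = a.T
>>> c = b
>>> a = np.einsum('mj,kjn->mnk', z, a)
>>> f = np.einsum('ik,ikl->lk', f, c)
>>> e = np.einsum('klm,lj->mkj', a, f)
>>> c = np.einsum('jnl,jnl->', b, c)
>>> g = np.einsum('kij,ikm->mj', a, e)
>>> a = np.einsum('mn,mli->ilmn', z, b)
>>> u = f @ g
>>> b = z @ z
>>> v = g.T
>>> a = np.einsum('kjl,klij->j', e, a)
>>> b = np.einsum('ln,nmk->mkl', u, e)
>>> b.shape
(7, 3, 2)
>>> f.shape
(2, 3)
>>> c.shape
()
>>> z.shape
(7, 7)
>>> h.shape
(3, 7)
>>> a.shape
(7,)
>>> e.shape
(2, 7, 3)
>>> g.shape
(3, 2)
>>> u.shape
(2, 2)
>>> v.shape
(2, 3)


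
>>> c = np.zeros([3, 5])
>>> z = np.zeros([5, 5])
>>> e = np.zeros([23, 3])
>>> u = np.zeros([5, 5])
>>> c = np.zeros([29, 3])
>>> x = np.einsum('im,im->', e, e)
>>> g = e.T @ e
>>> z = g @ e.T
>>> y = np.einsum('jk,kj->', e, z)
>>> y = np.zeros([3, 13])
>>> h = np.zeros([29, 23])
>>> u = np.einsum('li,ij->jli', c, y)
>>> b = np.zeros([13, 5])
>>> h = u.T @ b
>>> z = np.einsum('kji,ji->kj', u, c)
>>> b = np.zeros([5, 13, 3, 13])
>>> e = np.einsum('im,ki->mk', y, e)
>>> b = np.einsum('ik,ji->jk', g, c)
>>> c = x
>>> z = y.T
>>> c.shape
()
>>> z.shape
(13, 3)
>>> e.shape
(13, 23)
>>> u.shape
(13, 29, 3)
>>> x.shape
()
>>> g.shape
(3, 3)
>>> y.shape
(3, 13)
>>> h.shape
(3, 29, 5)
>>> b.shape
(29, 3)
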